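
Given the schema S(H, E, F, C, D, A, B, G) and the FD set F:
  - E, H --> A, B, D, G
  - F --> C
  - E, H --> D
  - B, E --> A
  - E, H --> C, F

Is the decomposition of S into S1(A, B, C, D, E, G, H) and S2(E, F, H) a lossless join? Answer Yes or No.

Yes

The shared attributes are {E, H} and {E, H}⁺ = {A, B, C, D, E, F, G, H}.
This includes all of S1, so the common attributes are a superkey of S1 — the join is lossless.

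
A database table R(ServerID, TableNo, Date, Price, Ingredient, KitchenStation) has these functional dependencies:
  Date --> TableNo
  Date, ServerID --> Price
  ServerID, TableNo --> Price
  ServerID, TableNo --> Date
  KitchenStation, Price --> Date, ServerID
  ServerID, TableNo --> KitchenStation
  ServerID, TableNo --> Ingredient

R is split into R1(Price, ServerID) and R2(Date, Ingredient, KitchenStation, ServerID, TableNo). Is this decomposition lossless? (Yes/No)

No

R1 ∩ R2 = {ServerID}; its closure under F is {ServerID}.
R1 ⊄ {ServerID} and R2 ⊄ {ServerID}, so the split is lossy.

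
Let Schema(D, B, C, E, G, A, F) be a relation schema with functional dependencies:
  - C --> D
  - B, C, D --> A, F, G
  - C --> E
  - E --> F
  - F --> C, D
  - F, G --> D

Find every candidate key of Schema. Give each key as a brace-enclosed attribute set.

No FD produces {B}, so it must be in every candidate key.
{B, C}⁺ = {A, B, C, D, E, F, G}, which is every attribute, so {B, C} is a candidate key.
{B, E}⁺ = {A, B, C, D, E, F, G}, which is every attribute, so {B, E} is a candidate key.
{B, F}⁺ = {A, B, C, D, E, F, G}, which is every attribute, so {B, F} is a candidate key.
These are minimal and exhaustive — every other superkey contains one of them.

{B, C}, {B, E}, {B, F}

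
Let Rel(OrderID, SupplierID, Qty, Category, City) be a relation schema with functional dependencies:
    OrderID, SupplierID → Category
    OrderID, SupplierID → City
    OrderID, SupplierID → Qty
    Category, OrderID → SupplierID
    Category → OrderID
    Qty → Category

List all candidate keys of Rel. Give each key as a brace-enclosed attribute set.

{Category}⁺ = {Category, City, OrderID, Qty, SupplierID}, which is every attribute, so {Category} is a candidate key.
{Qty}⁺ = {Category, City, OrderID, Qty, SupplierID}, which is every attribute, so {Qty} is a candidate key.
{OrderID, SupplierID}⁺ = {Category, City, OrderID, Qty, SupplierID}, which is every attribute, so {OrderID, SupplierID} is a candidate key.
These are minimal and exhaustive — every other superkey contains one of them.

{Category}, {OrderID, SupplierID}, {Qty}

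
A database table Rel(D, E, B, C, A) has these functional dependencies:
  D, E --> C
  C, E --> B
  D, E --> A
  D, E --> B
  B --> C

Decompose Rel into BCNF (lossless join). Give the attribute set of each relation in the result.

{A, C, D, E}; {B, C}; {B, E}

Candidate key of the original relation: {D, E}.
Within {A, B, C, D, E}: {C, E}⁺ ∩ {A, B, C, D, E} = {B, C, E}, not the whole set, so C, E --> B violates BCNF; decompose into {B, C, E} and {A, C, D, E}.
Within {B, C, E}: {B}⁺ ∩ {B, C, E} = {B, C}, not the whole set, so B --> C violates BCNF; decompose into {B, C} and {B, E}.
{B, C} has no BCNF violation.
{B, E} has no BCNF violation.
{A, C, D, E} has no BCNF violation.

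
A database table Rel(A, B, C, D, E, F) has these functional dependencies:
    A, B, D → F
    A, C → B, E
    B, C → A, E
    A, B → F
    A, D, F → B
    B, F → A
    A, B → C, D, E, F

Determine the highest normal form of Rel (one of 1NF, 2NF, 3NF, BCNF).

BCNF

Candidate keys: {A, B}, {A, C}, {A, D, F}, {B, C}, {B, F}. Prime attributes: {A, B, C, D, F}.
Every FD has a superkey on the left, so the relation is in BCNF.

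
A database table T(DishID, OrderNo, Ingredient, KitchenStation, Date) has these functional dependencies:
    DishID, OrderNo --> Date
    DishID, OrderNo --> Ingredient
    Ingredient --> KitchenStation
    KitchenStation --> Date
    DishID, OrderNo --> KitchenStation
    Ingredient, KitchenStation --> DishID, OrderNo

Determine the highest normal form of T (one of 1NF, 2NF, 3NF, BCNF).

2NF

Candidate keys: {DishID, OrderNo}, {Ingredient}. Prime attributes: {DishID, Ingredient, OrderNo}.
KitchenStation --> Date breaks BCNF: {KitchenStation}⁺ = {Date, KitchenStation}, so {KitchenStation} is not a superkey.
KitchenStation --> Date determines the non-prime attribute {Date} from a non-superkey — 3NF is violated.
No non-prime attribute depends on a proper subset of any candidate key, so 2NF holds.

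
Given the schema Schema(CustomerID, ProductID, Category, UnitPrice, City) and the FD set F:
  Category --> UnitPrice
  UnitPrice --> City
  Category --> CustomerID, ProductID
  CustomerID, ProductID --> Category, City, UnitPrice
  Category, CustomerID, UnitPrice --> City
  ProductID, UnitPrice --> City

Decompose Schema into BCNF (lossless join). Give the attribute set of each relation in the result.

Candidate keys of the original relation: {Category}, {CustomerID, ProductID}.
{Category, City, CustomerID, ProductID, UnitPrice}: {UnitPrice} determines {City, UnitPrice} here but is not a superkey — split on UnitPrice --> City, giving {City, UnitPrice} and {Category, CustomerID, ProductID, UnitPrice}.
{City, UnitPrice} is in BCNF.
{Category, CustomerID, ProductID, UnitPrice} is in BCNF.

{Category, CustomerID, ProductID, UnitPrice}; {City, UnitPrice}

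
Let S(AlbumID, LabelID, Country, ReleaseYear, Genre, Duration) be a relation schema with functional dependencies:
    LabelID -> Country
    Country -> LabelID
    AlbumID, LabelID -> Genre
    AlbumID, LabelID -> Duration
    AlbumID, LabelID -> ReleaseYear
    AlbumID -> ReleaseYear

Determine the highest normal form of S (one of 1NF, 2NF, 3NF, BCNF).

1NF

Candidate keys: {AlbumID, Country}, {AlbumID, LabelID}. Prime attributes: {AlbumID, Country, LabelID}.
LabelID -> Country breaks BCNF: {LabelID}⁺ = {Country, LabelID}, so {LabelID} is not a superkey.
AlbumID -> ReleaseYear determines the non-prime attribute {ReleaseYear} from a non-superkey — 3NF is violated.
Since {AlbumID} ⊂ {AlbumID, Country} and {AlbumID}⁺ ⊇ {ReleaseYear} with {ReleaseYear} non-prime, there is a partial dependency; 2NF fails.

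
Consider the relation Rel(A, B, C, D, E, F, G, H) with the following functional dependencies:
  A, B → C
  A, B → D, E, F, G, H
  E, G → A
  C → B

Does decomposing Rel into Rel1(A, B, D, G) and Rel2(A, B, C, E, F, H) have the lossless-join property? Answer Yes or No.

Yes

Rel1 ∩ Rel2 = {A, B}; its closure under F is {A, B, C, D, E, F, G, H}.
This includes all of Rel1, so the common attributes are a superkey of Rel1 — the join is lossless.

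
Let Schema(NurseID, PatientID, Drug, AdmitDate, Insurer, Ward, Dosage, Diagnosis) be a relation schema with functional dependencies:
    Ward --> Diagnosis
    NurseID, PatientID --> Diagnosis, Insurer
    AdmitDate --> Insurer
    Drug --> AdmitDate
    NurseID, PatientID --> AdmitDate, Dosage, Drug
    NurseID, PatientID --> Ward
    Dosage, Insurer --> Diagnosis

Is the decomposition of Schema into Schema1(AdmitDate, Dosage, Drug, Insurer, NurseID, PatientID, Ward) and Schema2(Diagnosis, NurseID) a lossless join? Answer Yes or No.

No

Common attributes: {NurseID}; their closure is {NurseID}.
The closure covers neither Schema1 nor Schema2 entirely; the join is not lossless.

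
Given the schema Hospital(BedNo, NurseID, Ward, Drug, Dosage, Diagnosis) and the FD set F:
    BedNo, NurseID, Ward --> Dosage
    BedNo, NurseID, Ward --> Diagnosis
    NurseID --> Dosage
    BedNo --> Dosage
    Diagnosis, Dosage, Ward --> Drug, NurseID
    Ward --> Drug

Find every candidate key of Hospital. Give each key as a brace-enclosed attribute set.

{BedNo, Ward} never appear on the right of any FD, so every key must include all of them.
{BedNo, Diagnosis, Ward}⁺ = {BedNo, Diagnosis, Dosage, Drug, NurseID, Ward}, which is every attribute, so {BedNo, Diagnosis, Ward} is a candidate key.
{BedNo, NurseID, Ward}⁺ = {BedNo, Diagnosis, Dosage, Drug, NurseID, Ward}, which is every attribute, so {BedNo, NurseID, Ward} is a candidate key.
Any other superkey properly contains one of these, so there are no further candidate keys.

{BedNo, Diagnosis, Ward}, {BedNo, NurseID, Ward}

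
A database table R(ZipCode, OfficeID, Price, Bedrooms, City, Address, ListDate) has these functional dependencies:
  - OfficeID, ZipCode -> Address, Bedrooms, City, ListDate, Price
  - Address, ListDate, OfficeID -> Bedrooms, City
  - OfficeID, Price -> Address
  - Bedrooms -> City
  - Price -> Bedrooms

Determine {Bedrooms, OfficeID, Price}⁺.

{Address, Bedrooms, City, OfficeID, Price}

Start with {Bedrooms, OfficeID, Price}.
OfficeID, Price -> Address applies; add {Address} → now {Address, Bedrooms, OfficeID, Price}.
Bedrooms -> City applies; add {City} → now {Address, Bedrooms, City, OfficeID, Price}.
No further FD applies.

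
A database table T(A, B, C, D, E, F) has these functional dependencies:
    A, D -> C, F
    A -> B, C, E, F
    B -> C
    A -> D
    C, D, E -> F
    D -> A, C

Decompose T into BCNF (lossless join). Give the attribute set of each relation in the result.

{A, B, D, E, F}; {B, C}

Candidate keys of the original relation: {A}, {D}.
In {A, B, C, D, E, F}, {B} is not a superkey ({B}⁺ restricted to this set is {B, C}), so split on B -> C into {B, C} and {A, B, D, E, F}.
{B, C} is in BCNF.
{A, B, D, E, F} is in BCNF.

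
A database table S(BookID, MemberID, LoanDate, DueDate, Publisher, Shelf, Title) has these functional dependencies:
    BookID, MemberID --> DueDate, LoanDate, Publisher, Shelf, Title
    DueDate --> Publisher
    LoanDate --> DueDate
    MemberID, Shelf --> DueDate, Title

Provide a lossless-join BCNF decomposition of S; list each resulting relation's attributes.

Candidate key of the original relation: {BookID, MemberID}.
In {BookID, DueDate, LoanDate, MemberID, Publisher, Shelf, Title}, {DueDate} is not a superkey ({DueDate}⁺ restricted to this set is {DueDate, Publisher}), so split on DueDate --> Publisher into {DueDate, Publisher} and {BookID, DueDate, LoanDate, MemberID, Shelf, Title}.
{DueDate, Publisher} has no BCNF violation.
In {BookID, DueDate, LoanDate, MemberID, Shelf, Title}, {LoanDate} is not a superkey ({LoanDate}⁺ restricted to this set is {DueDate, LoanDate}), so split on LoanDate --> DueDate into {DueDate, LoanDate} and {BookID, LoanDate, MemberID, Shelf, Title}.
{DueDate, LoanDate} has no BCNF violation.
In {BookID, LoanDate, MemberID, Shelf, Title}, {MemberID, Shelf} is not a superkey ({MemberID, Shelf}⁺ restricted to this set is {MemberID, Shelf, Title}), so split on MemberID, Shelf --> Title into {MemberID, Shelf, Title} and {BookID, LoanDate, MemberID, Shelf}.
{MemberID, Shelf, Title} has no BCNF violation.
{BookID, LoanDate, MemberID, Shelf} has no BCNF violation.

{BookID, LoanDate, MemberID, Shelf}; {DueDate, LoanDate}; {DueDate, Publisher}; {MemberID, Shelf, Title}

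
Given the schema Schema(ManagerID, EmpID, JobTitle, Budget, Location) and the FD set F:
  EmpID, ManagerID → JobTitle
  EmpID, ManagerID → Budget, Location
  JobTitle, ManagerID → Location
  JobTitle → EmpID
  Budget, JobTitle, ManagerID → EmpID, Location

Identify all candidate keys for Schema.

{ManagerID} never appears on the right of any FD, so every key must include it.
{EmpID, ManagerID}⁺ = {Budget, EmpID, JobTitle, Location, ManagerID} — all of the relation — so {EmpID, ManagerID} is a candidate key.
{JobTitle, ManagerID}⁺ = {Budget, EmpID, JobTitle, Location, ManagerID} — all of the relation — so {JobTitle, ManagerID} is a candidate key.
These are minimal and exhaustive — every other superkey contains one of them.

{EmpID, ManagerID}, {JobTitle, ManagerID}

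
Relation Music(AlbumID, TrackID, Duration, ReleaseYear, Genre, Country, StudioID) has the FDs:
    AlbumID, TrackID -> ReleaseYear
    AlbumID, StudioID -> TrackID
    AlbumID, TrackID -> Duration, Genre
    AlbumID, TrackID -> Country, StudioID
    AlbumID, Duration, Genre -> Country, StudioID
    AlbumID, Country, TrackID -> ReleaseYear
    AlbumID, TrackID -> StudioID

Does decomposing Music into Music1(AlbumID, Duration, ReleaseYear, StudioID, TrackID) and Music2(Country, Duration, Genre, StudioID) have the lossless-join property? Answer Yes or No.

No

The shared attributes are {Duration, StudioID} and {Duration, StudioID}⁺ = {Duration, StudioID}.
Music1 ⊄ {Duration, StudioID} and Music2 ⊄ {Duration, StudioID}, so the split is lossy.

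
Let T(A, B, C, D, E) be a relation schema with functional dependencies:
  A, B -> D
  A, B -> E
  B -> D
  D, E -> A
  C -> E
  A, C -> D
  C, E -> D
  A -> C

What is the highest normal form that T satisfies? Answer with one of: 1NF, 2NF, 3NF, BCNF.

1NF

Candidate keys: {A, B}, {B, C}, {B, E}. Prime attributes: {A, B, C, E}.
B -> D breaks BCNF: {B}⁺ = {B, D}, so {B} is not a superkey.
B -> D has non-prime {D} on the right and a non-superkey on the left, so 3NF fails.
{A} is a proper subset of the key {A, B}, and {A}⁺ contains the non-prime attribute {D} — a partial dependency, so 2NF is violated.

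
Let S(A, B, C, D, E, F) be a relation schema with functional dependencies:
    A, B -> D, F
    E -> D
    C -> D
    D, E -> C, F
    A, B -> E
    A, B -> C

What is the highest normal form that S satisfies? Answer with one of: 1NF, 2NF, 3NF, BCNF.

Candidate key: {A, B}. Prime attributes: {A, B}.
E -> D breaks BCNF: {E}⁺ = {C, D, E, F}, so {E} is not a superkey.
Because {D} is non-prime and the left side of E -> D is not a superkey, the relation is not in 3NF.
No non-prime attribute depends on a proper subset of any candidate key, so 2NF holds.

2NF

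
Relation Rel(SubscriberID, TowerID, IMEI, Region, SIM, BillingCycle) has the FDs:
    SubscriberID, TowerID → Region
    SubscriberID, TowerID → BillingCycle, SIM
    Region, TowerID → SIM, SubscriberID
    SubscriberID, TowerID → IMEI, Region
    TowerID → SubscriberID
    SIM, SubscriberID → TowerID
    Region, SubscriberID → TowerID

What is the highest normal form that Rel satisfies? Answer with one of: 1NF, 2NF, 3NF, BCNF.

BCNF

Candidate keys: {Region, SubscriberID}, {SIM, SubscriberID}, {TowerID}. Prime attributes: {Region, SIM, SubscriberID, TowerID}.
Every FD has a superkey on the left, so the relation is in BCNF.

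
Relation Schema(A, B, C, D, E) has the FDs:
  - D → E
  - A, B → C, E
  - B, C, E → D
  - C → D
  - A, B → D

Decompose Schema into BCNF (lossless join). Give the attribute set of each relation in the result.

{A, B, C}; {C, D}; {D, E}

Candidate key of the original relation: {A, B}.
{A, B, C, D, E}: {D} determines {D, E} here but is not a superkey — split on D → E, giving {D, E} and {A, B, C, D}.
{D, E}: every determinant is a superkey — BCNF.
{A, B, C, D}: {C} determines {C, D} here but is not a superkey — split on C → D, giving {C, D} and {A, B, C}.
{C, D}: every determinant is a superkey — BCNF.
{A, B, C}: every determinant is a superkey — BCNF.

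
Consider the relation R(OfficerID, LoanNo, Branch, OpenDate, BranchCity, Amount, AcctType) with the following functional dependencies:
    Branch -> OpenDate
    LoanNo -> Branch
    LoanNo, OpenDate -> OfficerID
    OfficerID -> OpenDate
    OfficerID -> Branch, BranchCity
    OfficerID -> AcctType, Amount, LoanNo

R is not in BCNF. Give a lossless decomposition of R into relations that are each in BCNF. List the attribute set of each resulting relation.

Candidate keys of the original relation: {LoanNo}, {OfficerID}.
In {AcctType, Amount, Branch, BranchCity, LoanNo, OfficerID, OpenDate}, {Branch} is not a superkey ({Branch}⁺ restricted to this set is {Branch, OpenDate}), so split on Branch -> OpenDate into {Branch, OpenDate} and {AcctType, Amount, Branch, BranchCity, LoanNo, OfficerID}.
{Branch, OpenDate}: every determinant is a superkey — BCNF.
{AcctType, Amount, Branch, BranchCity, LoanNo, OfficerID}: every determinant is a superkey — BCNF.

{AcctType, Amount, Branch, BranchCity, LoanNo, OfficerID}; {Branch, OpenDate}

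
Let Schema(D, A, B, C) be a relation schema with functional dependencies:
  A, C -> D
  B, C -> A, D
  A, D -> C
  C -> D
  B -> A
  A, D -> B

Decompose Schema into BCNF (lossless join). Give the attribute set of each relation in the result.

Candidate keys of the original relation: {A, C}, {A, D}, {B, C}, {B, D}.
{A, B, C, D}: {C} determines {C, D} here but is not a superkey — split on C -> D, giving {C, D} and {A, B, C}.
{C, D} is in BCNF.
{A, B, C}: {B} determines {A, B} here but is not a superkey — split on B -> A, giving {A, B} and {B, C}.
{A, B} is in BCNF.
{B, C} is in BCNF.

{A, B}; {B, C}; {C, D}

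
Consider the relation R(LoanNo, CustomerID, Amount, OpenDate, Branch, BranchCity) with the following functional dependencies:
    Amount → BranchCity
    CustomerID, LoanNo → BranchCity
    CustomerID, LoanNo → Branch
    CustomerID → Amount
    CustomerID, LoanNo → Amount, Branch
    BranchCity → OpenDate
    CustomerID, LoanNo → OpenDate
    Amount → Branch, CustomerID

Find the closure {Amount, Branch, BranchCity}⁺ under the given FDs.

Start with {Amount, Branch, BranchCity}.
BranchCity → OpenDate applies; add {OpenDate} → now {Amount, Branch, BranchCity, OpenDate}.
Amount → Branch, CustomerID applies; add {CustomerID} → now {Amount, Branch, BranchCity, CustomerID, OpenDate}.
No further FD applies.

{Amount, Branch, BranchCity, CustomerID, OpenDate}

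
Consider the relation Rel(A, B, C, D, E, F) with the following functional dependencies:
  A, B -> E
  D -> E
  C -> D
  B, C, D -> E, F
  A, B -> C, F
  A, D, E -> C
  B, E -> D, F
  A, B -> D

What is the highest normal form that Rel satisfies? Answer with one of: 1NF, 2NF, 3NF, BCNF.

2NF

Candidate key: {A, B}. Prime attributes: {A, B}.
D -> E: {D}⁺ = {D, E}, which is not all of the attributes, so the left side is not a superkey — BCNF is violated.
Because {E} is non-prime and the left side of D -> E is not a superkey, the relation is not in 3NF.
No non-prime attribute depends on a proper subset of any candidate key, so 2NF holds.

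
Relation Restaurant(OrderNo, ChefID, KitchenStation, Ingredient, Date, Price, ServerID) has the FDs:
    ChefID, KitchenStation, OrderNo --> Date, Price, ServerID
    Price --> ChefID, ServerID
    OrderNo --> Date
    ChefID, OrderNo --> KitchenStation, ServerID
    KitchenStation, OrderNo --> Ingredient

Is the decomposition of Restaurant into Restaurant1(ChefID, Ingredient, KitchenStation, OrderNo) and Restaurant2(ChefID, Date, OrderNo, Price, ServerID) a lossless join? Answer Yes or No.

Yes

Restaurant1 ∩ Restaurant2 = {ChefID, OrderNo}; its closure under F is {ChefID, Date, Ingredient, KitchenStation, OrderNo, Price, ServerID}.
Since Restaurant1 ⊆ {ChefID, Date, Ingredient, KitchenStation, OrderNo, Price, ServerID}, the intersection is a superkey of Restaurant1; the decomposition is lossless.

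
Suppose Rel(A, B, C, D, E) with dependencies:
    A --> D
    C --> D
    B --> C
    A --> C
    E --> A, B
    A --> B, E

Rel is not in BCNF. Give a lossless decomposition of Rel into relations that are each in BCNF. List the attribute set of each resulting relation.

Candidate keys of the original relation: {A}, {E}.
In {A, B, C, D, E}, {C} is not a superkey ({C}⁺ restricted to this set is {C, D}), so split on C --> D into {C, D} and {A, B, C, E}.
{C, D} is in BCNF.
In {A, B, C, E}, {B} is not a superkey ({B}⁺ restricted to this set is {B, C}), so split on B --> C into {B, C} and {A, B, E}.
{B, C} is in BCNF.
{A, B, E} is in BCNF.

{A, B, E}; {B, C}; {C, D}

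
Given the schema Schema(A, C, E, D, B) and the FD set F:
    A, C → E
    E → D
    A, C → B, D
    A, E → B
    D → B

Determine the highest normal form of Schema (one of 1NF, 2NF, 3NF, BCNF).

Candidate key: {A, C}. Prime attributes: {A, C}.
For E → D we have {E}⁺ = {B, D, E}; {E} is not a superkey, so BCNF fails.
E → D determines the non-prime attribute {D} from a non-superkey — 3NF is violated.
Checking every proper subset of each key, none determines a non-prime attribute — 2NF is satisfied.

2NF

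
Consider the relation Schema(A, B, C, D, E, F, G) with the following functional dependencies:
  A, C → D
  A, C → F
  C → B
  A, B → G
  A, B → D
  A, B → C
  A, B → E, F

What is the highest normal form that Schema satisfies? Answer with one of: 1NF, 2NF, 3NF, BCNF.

3NF

Candidate keys: {A, B}, {A, C}. Prime attributes: {A, B, C}.
C → B breaks BCNF: {C}⁺ = {B, C}, so {C} is not a superkey.
Since {B} ⊆ prime attributes and every other non-superkey FD also has a prime right side, the schema is in 3NF.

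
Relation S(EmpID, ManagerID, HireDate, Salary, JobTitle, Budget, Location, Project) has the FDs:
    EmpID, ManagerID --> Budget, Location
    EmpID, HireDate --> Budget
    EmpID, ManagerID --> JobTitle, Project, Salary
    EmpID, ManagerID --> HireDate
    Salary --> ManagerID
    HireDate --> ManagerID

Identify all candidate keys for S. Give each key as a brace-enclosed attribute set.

{EmpID} never appears on the right of any FD, so every key must include it.
Closure of {EmpID, HireDate} is {Budget, EmpID, HireDate, JobTitle, Location, ManagerID, Project, Salary}, the whole schema; {EmpID, HireDate} is a candidate key.
Closure of {EmpID, ManagerID} is {Budget, EmpID, HireDate, JobTitle, Location, ManagerID, Project, Salary}, the whole schema; {EmpID, ManagerID} is a candidate key.
Closure of {EmpID, Salary} is {Budget, EmpID, HireDate, JobTitle, Location, ManagerID, Project, Salary}, the whole schema; {EmpID, Salary} is a candidate key.
No proper subset of any of these is a key, and no other minimal superkey exists.

{EmpID, HireDate}, {EmpID, ManagerID}, {EmpID, Salary}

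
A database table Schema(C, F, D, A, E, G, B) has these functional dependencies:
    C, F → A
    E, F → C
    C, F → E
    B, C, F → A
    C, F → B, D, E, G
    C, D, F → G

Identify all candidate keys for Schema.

No FD produces {F}, so it must be in every candidate key.
{C, F}⁺ = {A, B, C, D, E, F, G}, which is every attribute, so {C, F} is a candidate key.
{E, F}⁺ = {A, B, C, D, E, F, G}, which is every attribute, so {E, F} is a candidate key.
No proper subset of any of these is a key, and no other minimal superkey exists.

{C, F}, {E, F}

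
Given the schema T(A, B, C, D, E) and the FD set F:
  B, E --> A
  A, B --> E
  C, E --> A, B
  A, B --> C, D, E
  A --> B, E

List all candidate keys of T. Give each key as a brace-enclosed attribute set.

{A}, {B, E}, {C, E}

Closure of {A} is {A, B, C, D, E}, the whole schema; {A} is a candidate key.
Closure of {B, E} is {A, B, C, D, E}, the whole schema; {B, E} is a candidate key.
Closure of {C, E} is {A, B, C, D, E}, the whole schema; {C, E} is a candidate key.
These are minimal and exhaustive — every other superkey contains one of them.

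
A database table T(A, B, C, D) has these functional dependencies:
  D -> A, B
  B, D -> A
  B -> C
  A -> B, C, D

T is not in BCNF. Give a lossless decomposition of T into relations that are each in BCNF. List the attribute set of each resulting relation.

Candidate keys of the original relation: {A}, {D}.
{A, B, C, D}: {B} determines {B, C} here but is not a superkey — split on B -> C, giving {B, C} and {A, B, D}.
{B, C}: every determinant is a superkey — BCNF.
{A, B, D}: every determinant is a superkey — BCNF.

{A, B, D}; {B, C}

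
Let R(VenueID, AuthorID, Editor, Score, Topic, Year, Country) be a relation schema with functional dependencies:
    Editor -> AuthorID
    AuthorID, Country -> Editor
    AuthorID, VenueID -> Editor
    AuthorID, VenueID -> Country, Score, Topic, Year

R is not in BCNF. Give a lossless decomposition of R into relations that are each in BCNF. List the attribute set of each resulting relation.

{AuthorID, Editor}; {Country, Editor, Score, Topic, VenueID, Year}

Candidate keys of the original relation: {AuthorID, VenueID}, {Editor, VenueID}.
Within {AuthorID, Country, Editor, Score, Topic, VenueID, Year}: {Editor}⁺ ∩ {AuthorID, Country, Editor, Score, Topic, VenueID, Year} = {AuthorID, Editor}, not the whole set, so Editor -> AuthorID violates BCNF; decompose into {AuthorID, Editor} and {Country, Editor, Score, Topic, VenueID, Year}.
{AuthorID, Editor}: every determinant is a superkey — BCNF.
{Country, Editor, Score, Topic, VenueID, Year}: every determinant is a superkey — BCNF.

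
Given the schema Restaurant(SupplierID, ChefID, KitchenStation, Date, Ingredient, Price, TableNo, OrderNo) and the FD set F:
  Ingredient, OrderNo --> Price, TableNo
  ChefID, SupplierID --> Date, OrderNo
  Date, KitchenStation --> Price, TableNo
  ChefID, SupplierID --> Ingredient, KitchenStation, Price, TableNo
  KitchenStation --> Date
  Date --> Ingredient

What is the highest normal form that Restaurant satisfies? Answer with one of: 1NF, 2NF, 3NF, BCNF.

Candidate key: {ChefID, SupplierID}. Prime attributes: {ChefID, SupplierID}.
Ingredient, OrderNo --> Price, TableNo: {Ingredient, OrderNo}⁺ = {Ingredient, OrderNo, Price, TableNo}, which is not all of the attributes, so the left side is not a superkey — BCNF is violated.
Ingredient, OrderNo --> Price, TableNo has non-prime {Price, TableNo} on the right and a non-superkey on the left, so 3NF fails.
No proper subset of a key has a non-prime attribute in its closure, so there is no partial dependency; 2NF holds.

2NF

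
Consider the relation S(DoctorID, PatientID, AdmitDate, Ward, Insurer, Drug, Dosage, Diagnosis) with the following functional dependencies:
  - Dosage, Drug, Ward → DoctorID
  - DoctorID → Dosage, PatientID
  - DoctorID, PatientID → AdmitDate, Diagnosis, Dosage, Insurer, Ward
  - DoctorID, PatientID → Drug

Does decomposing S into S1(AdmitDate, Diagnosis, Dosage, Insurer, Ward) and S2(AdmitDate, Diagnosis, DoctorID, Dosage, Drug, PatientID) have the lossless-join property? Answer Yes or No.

No

Common attributes: {AdmitDate, Diagnosis, Dosage}; their closure is {AdmitDate, Diagnosis, Dosage}.
Neither S1 nor S2 is contained in that closure, so the decomposition is lossy.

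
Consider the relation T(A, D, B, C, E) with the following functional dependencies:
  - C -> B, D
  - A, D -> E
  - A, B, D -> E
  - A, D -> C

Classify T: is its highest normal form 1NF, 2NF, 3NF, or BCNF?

1NF

Candidate keys: {A, C}, {A, D}. Prime attributes: {A, C, D}.
C -> B, D: {C}⁺ = {B, C, D}, which is not all of the attributes, so the left side is not a superkey — BCNF is violated.
C -> B, D determines the non-prime attribute {B} from a non-superkey — 3NF is violated.
{C} is a proper subset of the key {A, C}, and {C}⁺ contains the non-prime attribute {B} — a partial dependency, so 2NF is violated.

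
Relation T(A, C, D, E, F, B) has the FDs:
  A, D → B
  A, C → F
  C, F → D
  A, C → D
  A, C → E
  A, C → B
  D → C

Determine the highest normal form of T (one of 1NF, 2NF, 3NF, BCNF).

3NF

Candidate keys: {A, C}, {A, D}. Prime attributes: {A, C, D}.
For C, F → D we have {C, F}⁺ = {C, D, F}; {C, F} is not a superkey, so BCNF fails.
Since {D} ⊆ prime attributes and every other non-superkey FD also has a prime right side, the schema is in 3NF.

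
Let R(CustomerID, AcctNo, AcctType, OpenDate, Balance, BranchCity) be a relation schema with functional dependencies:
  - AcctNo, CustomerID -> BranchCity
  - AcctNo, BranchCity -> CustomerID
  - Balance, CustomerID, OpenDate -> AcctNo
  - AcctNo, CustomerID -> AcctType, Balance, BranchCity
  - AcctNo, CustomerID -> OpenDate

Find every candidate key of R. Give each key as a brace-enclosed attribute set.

{AcctNo, BranchCity}⁺ = {AcctNo, AcctType, Balance, BranchCity, CustomerID, OpenDate}, which is every attribute, so {AcctNo, BranchCity} is a candidate key.
{AcctNo, CustomerID}⁺ = {AcctNo, AcctType, Balance, BranchCity, CustomerID, OpenDate}, which is every attribute, so {AcctNo, CustomerID} is a candidate key.
{Balance, CustomerID, OpenDate}⁺ = {AcctNo, AcctType, Balance, BranchCity, CustomerID, OpenDate}, which is every attribute, so {Balance, CustomerID, OpenDate} is a candidate key.
Any other superkey properly contains one of these, so there are no further candidate keys.

{AcctNo, BranchCity}, {AcctNo, CustomerID}, {Balance, CustomerID, OpenDate}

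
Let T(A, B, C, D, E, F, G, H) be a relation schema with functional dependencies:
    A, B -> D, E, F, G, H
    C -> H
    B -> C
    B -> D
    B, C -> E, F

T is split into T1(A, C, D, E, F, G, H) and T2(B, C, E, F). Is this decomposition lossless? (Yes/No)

No

The shared attributes are {C, E, F} and {C, E, F}⁺ = {C, E, F, H}.
T1 ⊄ {C, E, F, H} and T2 ⊄ {C, E, F, H}, so the split is lossy.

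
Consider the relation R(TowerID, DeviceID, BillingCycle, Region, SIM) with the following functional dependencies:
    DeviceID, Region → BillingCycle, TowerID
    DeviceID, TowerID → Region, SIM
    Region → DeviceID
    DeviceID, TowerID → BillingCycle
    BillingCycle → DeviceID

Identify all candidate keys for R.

{Region} is a candidate key since {Region}⁺ = {BillingCycle, DeviceID, Region, SIM, TowerID} covers every attribute.
{BillingCycle, TowerID} is a candidate key since {BillingCycle, TowerID}⁺ = {BillingCycle, DeviceID, Region, SIM, TowerID} covers every attribute.
{DeviceID, TowerID} is a candidate key since {DeviceID, TowerID}⁺ = {BillingCycle, DeviceID, Region, SIM, TowerID} covers every attribute.
No proper subset of any of these is a key, and no other minimal superkey exists.

{BillingCycle, TowerID}, {DeviceID, TowerID}, {Region}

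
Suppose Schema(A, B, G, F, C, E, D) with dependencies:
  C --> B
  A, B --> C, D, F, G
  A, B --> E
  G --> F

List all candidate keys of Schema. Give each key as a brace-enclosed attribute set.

{A, B}, {A, C}

No FD produces {A}, so it must be in every candidate key.
Closure of {A, B} is {A, B, C, D, E, F, G}, the whole schema; {A, B} is a candidate key.
Closure of {A, C} is {A, B, C, D, E, F, G}, the whole schema; {A, C} is a candidate key.
No proper subset of any of these is a key, and no other minimal superkey exists.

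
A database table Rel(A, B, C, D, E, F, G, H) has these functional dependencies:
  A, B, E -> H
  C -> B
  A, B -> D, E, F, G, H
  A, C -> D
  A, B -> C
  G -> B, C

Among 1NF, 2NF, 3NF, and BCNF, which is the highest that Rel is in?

3NF

Candidate keys: {A, B}, {A, C}, {A, G}. Prime attributes: {A, B, C, G}.
For C -> B we have {C}⁺ = {B, C}; {C} is not a superkey, so BCNF fails.
Its right-hand attributes {B} are all prime, as are those of every other non-superkey FD — the relation is in 3NF.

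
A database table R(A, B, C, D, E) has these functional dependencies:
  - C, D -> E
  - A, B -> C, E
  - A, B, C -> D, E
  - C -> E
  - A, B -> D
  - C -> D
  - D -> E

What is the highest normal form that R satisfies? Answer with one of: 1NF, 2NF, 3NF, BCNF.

Candidate key: {A, B}. Prime attributes: {A, B}.
C, D -> E breaks BCNF: {C, D}⁺ = {C, D, E}, so {C, D} is not a superkey.
C, D -> E determines the non-prime attribute {E} from a non-superkey — 3NF is violated.
Checking every proper subset of each key, none determines a non-prime attribute — 2NF is satisfied.

2NF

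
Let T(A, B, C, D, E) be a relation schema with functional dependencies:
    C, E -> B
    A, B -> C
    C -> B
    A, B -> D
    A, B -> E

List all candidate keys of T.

{A, B}, {A, C}

No FD produces {A}, so it must be in every candidate key.
{A, B} is a candidate key since {A, B}⁺ = {A, B, C, D, E} covers every attribute.
{A, C} is a candidate key since {A, C}⁺ = {A, B, C, D, E} covers every attribute.
These are minimal and exhaustive — every other superkey contains one of them.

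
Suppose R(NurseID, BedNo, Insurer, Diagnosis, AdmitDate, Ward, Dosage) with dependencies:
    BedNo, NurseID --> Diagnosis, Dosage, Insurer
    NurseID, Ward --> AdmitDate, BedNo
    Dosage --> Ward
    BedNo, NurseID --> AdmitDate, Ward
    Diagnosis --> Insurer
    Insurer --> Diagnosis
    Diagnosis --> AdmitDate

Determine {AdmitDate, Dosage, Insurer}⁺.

Start with {AdmitDate, Dosage, Insurer}.
Dosage --> Ward applies; add {Ward} → now {AdmitDate, Dosage, Insurer, Ward}.
Insurer --> Diagnosis applies; add {Diagnosis} → now {AdmitDate, Diagnosis, Dosage, Insurer, Ward}.
No further FD applies.

{AdmitDate, Diagnosis, Dosage, Insurer, Ward}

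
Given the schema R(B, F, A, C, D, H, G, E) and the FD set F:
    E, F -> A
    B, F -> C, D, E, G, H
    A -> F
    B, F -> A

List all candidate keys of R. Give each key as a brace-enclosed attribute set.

{A, B}, {B, F}

{B} never appears on the right of any FD, so every key must include it.
{A, B} is a candidate key since {A, B}⁺ = {A, B, C, D, E, F, G, H} covers every attribute.
{B, F} is a candidate key since {B, F}⁺ = {A, B, C, D, E, F, G, H} covers every attribute.
Any other superkey properly contains one of these, so there are no further candidate keys.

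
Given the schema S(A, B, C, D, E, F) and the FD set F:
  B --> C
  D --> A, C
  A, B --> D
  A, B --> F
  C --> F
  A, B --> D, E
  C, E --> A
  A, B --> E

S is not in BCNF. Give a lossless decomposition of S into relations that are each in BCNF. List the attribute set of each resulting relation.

Candidate keys of the original relation: {A, B}, {B, D}, {B, E}.
In {A, B, C, D, E, F}, {B} is not a superkey ({B}⁺ restricted to this set is {B, C, F}), so split on B --> C, F into {B, C, F} and {A, B, D, E}.
In {B, C, F}, {C} is not a superkey ({C}⁺ restricted to this set is {C, F}), so split on C --> F into {C, F} and {B, C}.
{C, F} has no BCNF violation.
{B, C} has no BCNF violation.
In {A, B, D, E}, {D} is not a superkey ({D}⁺ restricted to this set is {A, D}), so split on D --> A into {A, D} and {B, D, E}.
{A, D} has no BCNF violation.
{B, D, E} has no BCNF violation.

{A, D}; {B, C}; {B, D, E}; {C, F}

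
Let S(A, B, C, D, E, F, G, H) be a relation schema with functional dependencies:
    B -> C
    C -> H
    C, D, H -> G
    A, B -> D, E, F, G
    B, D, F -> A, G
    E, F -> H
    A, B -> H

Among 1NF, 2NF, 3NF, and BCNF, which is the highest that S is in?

1NF

Candidate keys: {A, B}, {B, D, F}. Prime attributes: {A, B, D, F}.
For B -> C we have {B}⁺ = {B, C, H}; {B} is not a superkey, so BCNF fails.
B -> C determines the non-prime attribute {C} from a non-superkey — 3NF is violated.
The proper key subset {B} of {A, B} determines non-prime {C, H}, so the relation is not even in 2NF.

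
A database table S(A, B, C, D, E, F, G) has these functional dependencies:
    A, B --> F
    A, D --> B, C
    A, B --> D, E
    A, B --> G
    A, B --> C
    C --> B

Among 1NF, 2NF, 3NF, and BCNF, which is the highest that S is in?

3NF

Candidate keys: {A, B}, {A, C}, {A, D}. Prime attributes: {A, B, C, D}.
For C --> B we have {C}⁺ = {B, C}; {C} is not a superkey, so BCNF fails.
Its right-hand attributes {B} are all prime, as are those of every other non-superkey FD — the relation is in 3NF.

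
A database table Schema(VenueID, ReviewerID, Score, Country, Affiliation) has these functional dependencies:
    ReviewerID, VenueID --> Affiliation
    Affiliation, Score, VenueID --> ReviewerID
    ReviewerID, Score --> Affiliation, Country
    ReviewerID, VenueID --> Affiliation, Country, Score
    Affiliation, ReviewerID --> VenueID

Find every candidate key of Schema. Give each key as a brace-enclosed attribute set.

{Affiliation, ReviewerID}, {Affiliation, Score, VenueID}, {ReviewerID, Score}, {ReviewerID, VenueID}

{Affiliation, ReviewerID}⁺ = {Affiliation, Country, ReviewerID, Score, VenueID}, which is every attribute, so {Affiliation, ReviewerID} is a candidate key.
{ReviewerID, Score}⁺ = {Affiliation, Country, ReviewerID, Score, VenueID}, which is every attribute, so {ReviewerID, Score} is a candidate key.
{ReviewerID, VenueID}⁺ = {Affiliation, Country, ReviewerID, Score, VenueID}, which is every attribute, so {ReviewerID, VenueID} is a candidate key.
{Affiliation, Score, VenueID}⁺ = {Affiliation, Country, ReviewerID, Score, VenueID}, which is every attribute, so {Affiliation, Score, VenueID} is a candidate key.
Any other superkey properly contains one of these, so there are no further candidate keys.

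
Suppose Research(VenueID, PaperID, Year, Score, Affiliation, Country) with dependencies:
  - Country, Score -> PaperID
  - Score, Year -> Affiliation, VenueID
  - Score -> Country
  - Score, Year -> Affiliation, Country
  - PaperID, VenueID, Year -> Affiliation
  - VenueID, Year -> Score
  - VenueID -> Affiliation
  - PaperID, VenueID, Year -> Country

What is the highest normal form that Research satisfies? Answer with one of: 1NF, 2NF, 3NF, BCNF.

1NF

Candidate keys: {Score, Year}, {VenueID, Year}. Prime attributes: {Score, VenueID, Year}.
Country, Score -> PaperID: {Country, Score}⁺ = {Country, PaperID, Score}, which is not all of the attributes, so the left side is not a superkey — BCNF is violated.
Country, Score -> PaperID determines the non-prime attribute {PaperID} from a non-superkey — 3NF is violated.
{Score} is a proper subset of the key {Score, Year}, and {Score}⁺ contains the non-prime attributes {Country, PaperID} — a partial dependency, so 2NF is violated.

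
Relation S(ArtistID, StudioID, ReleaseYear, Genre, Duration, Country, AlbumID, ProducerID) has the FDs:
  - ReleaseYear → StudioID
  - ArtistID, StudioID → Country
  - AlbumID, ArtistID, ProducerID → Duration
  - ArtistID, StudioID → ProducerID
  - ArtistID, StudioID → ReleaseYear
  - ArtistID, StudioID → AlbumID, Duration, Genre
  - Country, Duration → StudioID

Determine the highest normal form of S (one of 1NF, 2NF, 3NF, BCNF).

3NF

Candidate keys: {AlbumID, ArtistID, Country, ProducerID}, {ArtistID, Country, Duration}, {ArtistID, ReleaseYear}, {ArtistID, StudioID}. Prime attributes: {AlbumID, ArtistID, Country, Duration, ProducerID, ReleaseYear, StudioID}.
ReleaseYear → StudioID breaks BCNF: {ReleaseYear}⁺ = {ReleaseYear, StudioID}, so {ReleaseYear} is not a superkey.
Since {StudioID} ⊆ prime attributes and every other non-superkey FD also has a prime right side, the schema is in 3NF.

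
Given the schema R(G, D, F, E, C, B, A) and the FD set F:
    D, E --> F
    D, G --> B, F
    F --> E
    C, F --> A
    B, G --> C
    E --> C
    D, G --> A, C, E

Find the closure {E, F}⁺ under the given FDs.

{A, C, E, F}

Start with {E, F}.
E --> C applies; add {C} → now {C, E, F}.
C, F --> A applies; add {A} → now {A, C, E, F}.
No further FD applies.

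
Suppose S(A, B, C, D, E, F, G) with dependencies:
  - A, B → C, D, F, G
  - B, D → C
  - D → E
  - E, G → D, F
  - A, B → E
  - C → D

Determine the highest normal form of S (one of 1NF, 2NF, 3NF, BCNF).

Candidate key: {A, B}. Prime attributes: {A, B}.
For B, D → C we have {B, D}⁺ = {B, C, D, E}; {B, D} is not a superkey, so BCNF fails.
Because {C} is non-prime and the left side of B, D → C is not a superkey, the relation is not in 3NF.
No proper subset of a key has a non-prime attribute in its closure, so there is no partial dependency; 2NF holds.

2NF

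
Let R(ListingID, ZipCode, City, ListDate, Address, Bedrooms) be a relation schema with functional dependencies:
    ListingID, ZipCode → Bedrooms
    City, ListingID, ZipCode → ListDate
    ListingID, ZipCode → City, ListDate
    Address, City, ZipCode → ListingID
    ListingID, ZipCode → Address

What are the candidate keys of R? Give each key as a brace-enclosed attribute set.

{Address, City, ZipCode}, {ListingID, ZipCode}

Attributes never on any right-hand side: {ZipCode} — every candidate key must contain it.
{ListingID, ZipCode}⁺ = {Address, Bedrooms, City, ListDate, ListingID, ZipCode}, which is every attribute, so {ListingID, ZipCode} is a candidate key.
{Address, City, ZipCode}⁺ = {Address, Bedrooms, City, ListDate, ListingID, ZipCode}, which is every attribute, so {Address, City, ZipCode} is a candidate key.
These are minimal and exhaustive — every other superkey contains one of them.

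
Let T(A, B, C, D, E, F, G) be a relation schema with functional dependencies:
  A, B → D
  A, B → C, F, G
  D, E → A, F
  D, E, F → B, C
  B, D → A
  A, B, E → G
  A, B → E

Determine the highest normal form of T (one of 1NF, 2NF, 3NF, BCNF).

Candidate keys: {A, B}, {B, D}, {D, E}. Prime attributes: {A, B, D, E}.
Every FD has a superkey on the left, so the relation is in BCNF.

BCNF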